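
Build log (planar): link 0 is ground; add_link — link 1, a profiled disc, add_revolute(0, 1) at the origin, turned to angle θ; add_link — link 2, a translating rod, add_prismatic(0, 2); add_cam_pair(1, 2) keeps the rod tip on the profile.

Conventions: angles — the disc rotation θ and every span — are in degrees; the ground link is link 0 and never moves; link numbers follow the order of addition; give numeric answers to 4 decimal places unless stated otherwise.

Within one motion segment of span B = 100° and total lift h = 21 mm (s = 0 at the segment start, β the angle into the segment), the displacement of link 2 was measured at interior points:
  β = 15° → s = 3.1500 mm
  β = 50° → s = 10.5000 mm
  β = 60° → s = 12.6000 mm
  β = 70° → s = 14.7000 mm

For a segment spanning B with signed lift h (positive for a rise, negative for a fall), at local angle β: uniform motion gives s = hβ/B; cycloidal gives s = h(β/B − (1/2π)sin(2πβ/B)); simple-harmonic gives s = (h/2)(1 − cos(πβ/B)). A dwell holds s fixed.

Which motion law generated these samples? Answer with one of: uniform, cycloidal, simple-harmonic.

candidates at β/B = r: uniform s = h·r (linear in β); cycloidal s = h·(r − sin(2πr)/(2π)); simple-harmonic s = (h/2)(1 − cos(πr))
β=15°: printed 3.1500 | uniform 3.1500, cycloidal 0.4461, simple-harmonic 1.1444
β=50°: printed 10.5000 | uniform 10.5000, cycloidal 10.5000, simple-harmonic 10.5000
β=60°: printed 12.6000 | uniform 12.6000, cycloidal 14.5645, simple-harmonic 13.7447
β=70°: printed 14.7000 | uniform 14.7000, cycloidal 17.8787, simple-harmonic 16.6717
only one law matches every sample → uniform

uniform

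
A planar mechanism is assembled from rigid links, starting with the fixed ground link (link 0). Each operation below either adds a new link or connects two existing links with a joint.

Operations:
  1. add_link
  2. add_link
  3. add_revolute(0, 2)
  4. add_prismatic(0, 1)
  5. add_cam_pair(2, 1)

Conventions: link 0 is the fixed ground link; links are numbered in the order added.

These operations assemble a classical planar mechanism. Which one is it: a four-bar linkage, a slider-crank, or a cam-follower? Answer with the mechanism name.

links: 3 (incl. ground); joints: 1 revolute, 1 prismatic, 1 higher (cam) pair, forming one closed loop
3 links, revolute + prismatic + higher pair in one loop → cam-follower

cam-follower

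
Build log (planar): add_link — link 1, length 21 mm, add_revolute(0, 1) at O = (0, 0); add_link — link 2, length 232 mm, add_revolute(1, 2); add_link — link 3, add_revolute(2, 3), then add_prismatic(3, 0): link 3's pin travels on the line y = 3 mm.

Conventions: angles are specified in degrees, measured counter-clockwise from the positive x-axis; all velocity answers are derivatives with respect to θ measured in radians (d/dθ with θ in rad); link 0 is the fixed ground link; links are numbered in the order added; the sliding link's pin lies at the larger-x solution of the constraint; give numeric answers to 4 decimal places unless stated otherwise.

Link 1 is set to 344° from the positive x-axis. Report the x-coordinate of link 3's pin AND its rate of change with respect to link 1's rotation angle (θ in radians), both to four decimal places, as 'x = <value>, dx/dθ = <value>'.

geometry: r = 21 mm, L = 232 mm, e = 3 mm
crank pin P = (r cos θ, r sin θ) = (20.186496, -5.788384)
h = r sin θ − e = -5.788384 − 3 = -8.788384
x = r cos θ + √(L² − h²) = 20.186496 + 231.833484 = 252.019980
dx/dθ = −r sin θ − h·r cos θ/√(L² − h²) (θ in radians; h = -8.788384) = 6.553618

x = 252.0200, dx/dθ = 6.5536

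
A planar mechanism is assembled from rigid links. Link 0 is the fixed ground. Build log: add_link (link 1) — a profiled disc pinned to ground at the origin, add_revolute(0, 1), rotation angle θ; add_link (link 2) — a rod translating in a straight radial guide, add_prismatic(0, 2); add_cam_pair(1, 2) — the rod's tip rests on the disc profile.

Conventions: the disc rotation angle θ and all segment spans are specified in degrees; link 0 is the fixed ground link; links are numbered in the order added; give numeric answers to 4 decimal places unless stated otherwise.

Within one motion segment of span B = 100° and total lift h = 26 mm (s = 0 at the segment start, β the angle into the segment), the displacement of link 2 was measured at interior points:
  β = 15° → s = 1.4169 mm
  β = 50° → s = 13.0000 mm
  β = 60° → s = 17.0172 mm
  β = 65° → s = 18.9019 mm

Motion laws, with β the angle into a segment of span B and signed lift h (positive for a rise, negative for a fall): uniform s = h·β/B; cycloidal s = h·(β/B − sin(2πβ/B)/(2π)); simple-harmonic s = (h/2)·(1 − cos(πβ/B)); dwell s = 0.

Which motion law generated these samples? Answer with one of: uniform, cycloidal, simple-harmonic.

candidates at β/B = r: uniform s = h·r (linear in β); cycloidal s = h·(r − sin(2πr)/(2π)); simple-harmonic s = (h/2)(1 − cos(πr))
β=15°: printed 1.4169 | uniform 3.9000, cycloidal 0.5523, simple-harmonic 1.4169
β=50°: printed 13.0000 | uniform 13.0000, cycloidal 13.0000, simple-harmonic 13.0000
β=60°: printed 17.0172 | uniform 15.6000, cycloidal 18.0323, simple-harmonic 17.0172
β=65°: printed 18.9019 | uniform 16.9000, cycloidal 20.2477, simple-harmonic 18.9019
only one law matches every sample → simple-harmonic

simple-harmonic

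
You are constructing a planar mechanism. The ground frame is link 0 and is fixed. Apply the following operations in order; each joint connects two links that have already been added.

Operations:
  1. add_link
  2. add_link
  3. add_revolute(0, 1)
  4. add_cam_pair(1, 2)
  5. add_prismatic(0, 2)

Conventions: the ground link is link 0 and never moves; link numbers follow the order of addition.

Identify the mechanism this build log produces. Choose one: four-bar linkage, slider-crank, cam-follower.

links: 3 (incl. ground); joints: 1 revolute, 1 prismatic, 1 higher (cam) pair, forming one closed loop
3 links, revolute + prismatic + higher pair in one loop → cam-follower

cam-follower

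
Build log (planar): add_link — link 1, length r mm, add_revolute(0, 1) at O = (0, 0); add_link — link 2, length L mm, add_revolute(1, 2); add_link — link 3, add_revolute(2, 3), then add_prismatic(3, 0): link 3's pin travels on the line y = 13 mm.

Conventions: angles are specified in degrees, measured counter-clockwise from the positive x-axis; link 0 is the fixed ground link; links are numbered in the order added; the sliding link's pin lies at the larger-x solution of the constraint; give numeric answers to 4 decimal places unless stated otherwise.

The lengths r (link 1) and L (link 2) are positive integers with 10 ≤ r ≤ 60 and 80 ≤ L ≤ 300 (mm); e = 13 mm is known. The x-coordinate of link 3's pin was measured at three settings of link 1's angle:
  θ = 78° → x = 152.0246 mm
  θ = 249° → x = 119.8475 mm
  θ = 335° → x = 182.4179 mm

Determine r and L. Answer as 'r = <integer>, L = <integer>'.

constraint per measurement: (x − r cos θ)² + (r sin θ − e)² = L²
subtracting the θ₁ and θ₂ equations cancels the r² and L² terms:
r = (x₁² − x₂²) / (2[(x₁cos θ₁ + e sin θ₁) − (x₂cos θ₂ + e sin θ₂)]) = 44.0000 → r = 44
L² = (x₁ − r cos θ₁)² + (r sin θ₁ − e)² = 21316.0013 → L = 146.0000 → L = 146
check at θ₃=335°: x = 182.4179 (printed 182.4179) ✓

r = 44, L = 146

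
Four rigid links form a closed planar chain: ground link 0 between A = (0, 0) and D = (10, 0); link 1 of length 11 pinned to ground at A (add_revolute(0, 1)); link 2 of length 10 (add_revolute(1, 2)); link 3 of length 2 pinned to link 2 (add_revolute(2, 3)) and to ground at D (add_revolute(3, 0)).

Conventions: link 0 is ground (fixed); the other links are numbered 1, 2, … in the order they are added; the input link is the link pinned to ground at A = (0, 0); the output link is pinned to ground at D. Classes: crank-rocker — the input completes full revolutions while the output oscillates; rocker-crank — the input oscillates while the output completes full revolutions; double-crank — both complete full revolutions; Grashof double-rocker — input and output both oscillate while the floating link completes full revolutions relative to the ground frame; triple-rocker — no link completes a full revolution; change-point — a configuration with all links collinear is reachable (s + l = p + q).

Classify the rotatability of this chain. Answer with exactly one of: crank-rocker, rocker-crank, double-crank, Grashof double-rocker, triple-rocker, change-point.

lengths: ground=10, input=11, coupler=10, output=2
sorted: s=2 (shortest), l=11 (longest), p+q=20
s + l = 13 vs p + q = 20
s + l < p + q (Grashof) with shortest = output link → rocker-crank

rocker-crank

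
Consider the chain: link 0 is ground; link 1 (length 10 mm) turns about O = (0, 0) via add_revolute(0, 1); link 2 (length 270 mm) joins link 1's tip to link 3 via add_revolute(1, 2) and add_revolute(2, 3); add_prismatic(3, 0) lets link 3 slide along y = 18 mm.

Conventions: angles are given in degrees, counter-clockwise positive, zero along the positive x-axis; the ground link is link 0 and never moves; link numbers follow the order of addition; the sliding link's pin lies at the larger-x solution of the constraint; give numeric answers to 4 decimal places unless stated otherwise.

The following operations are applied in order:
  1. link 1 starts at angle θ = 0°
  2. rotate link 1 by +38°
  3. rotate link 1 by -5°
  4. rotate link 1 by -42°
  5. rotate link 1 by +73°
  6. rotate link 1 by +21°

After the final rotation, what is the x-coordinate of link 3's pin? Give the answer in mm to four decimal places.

geometry: r = 10 mm, L = 270 mm, e = 18 mm; θ starts at 0°
rotate link 1 by +38°: θ ← 0° +38° = 38°
rotate link 1 by -5°: θ ← 38° -5° = 33°
rotate link 1 by -42°: θ ← 33° -42° = -9°
rotate link 1 by +73°: θ ← -9° +73° = 64°
rotate link 1 by +21°: θ ← 64° +21° = 85°
crank pin P = (r cos θ, r sin θ) = (0.871557, 9.961947)
h = r sin θ − e = 9.961947 − 18 = -8.038053
x = r cos θ + √(L² − h²) = 0.871557 + 269.880325 = 270.751882

270.7519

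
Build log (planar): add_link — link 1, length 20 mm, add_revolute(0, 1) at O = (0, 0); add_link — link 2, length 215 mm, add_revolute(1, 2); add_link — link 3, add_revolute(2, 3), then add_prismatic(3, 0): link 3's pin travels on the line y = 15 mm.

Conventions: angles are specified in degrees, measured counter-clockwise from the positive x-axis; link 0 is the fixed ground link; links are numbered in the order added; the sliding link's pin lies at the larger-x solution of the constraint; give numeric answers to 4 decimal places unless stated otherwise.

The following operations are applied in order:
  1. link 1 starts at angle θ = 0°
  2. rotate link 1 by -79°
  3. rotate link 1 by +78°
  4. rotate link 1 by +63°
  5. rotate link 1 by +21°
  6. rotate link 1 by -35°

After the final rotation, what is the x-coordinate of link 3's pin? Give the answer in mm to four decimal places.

geometry: r = 20 mm, L = 215 mm, e = 15 mm; θ starts at 0°
rotate link 1 by -79°: θ ← 0° -79° = -79°
rotate link 1 by +78°: θ ← -79° +78° = -1°
rotate link 1 by +63°: θ ← -1° +63° = 62°
rotate link 1 by +21°: θ ← 62° +21° = 83°
rotate link 1 by -35°: θ ← 83° -35° = 48°
crank pin P = (r cos θ, r sin θ) = (13.382612, 14.862897)
h = r sin θ − e = 14.862897 − 15 = -0.137103
x = r cos θ + √(L² − h²) = 13.382612 + 214.999956 = 228.382568

228.3826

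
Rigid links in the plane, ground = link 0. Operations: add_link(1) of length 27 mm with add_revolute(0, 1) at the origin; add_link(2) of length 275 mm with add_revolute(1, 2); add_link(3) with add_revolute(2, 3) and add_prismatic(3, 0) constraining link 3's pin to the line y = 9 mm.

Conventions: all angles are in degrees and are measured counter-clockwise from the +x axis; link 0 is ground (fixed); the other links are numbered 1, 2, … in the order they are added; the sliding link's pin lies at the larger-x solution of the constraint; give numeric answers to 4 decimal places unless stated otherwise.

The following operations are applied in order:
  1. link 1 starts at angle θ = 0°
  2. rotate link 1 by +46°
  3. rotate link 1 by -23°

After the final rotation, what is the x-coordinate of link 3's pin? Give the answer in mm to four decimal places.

geometry: r = 27 mm, L = 275 mm, e = 9 mm; θ starts at 0°
rotate link 1 by +46°: θ ← 0° +46° = 46°
rotate link 1 by -23°: θ ← 46° -23° = 23°
crank pin P = (r cos θ, r sin θ) = (24.853631, 10.549740)
h = r sin θ − e = 10.549740 − 9 = 1.549740
x = r cos θ + √(L² − h²) = 24.853631 + 274.995633 = 299.849264

299.8493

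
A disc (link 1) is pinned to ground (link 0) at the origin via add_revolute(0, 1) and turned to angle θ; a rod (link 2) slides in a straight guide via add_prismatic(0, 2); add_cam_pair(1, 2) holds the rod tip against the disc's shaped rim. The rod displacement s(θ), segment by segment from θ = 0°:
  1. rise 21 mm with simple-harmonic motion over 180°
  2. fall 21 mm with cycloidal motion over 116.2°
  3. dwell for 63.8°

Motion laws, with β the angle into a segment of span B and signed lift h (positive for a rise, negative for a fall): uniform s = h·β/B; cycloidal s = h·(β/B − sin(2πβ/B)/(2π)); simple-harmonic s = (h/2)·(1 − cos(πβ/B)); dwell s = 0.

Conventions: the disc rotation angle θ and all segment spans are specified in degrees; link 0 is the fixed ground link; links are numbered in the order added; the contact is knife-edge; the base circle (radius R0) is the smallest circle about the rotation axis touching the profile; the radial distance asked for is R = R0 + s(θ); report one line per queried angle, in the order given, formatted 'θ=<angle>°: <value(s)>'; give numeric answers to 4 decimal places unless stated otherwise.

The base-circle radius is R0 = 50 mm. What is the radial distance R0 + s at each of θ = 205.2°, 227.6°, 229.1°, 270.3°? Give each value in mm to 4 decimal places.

segment 1 (0° to 180°, simple-harmonic, h = 21) is passed completely: s = 0.0000 + (21) = 21.0000
θ = 205.2° falls in segment 2 (180° to 296.2°, cycloidal, h = -21): β = 205.2 − 180 = 25.2°, B = 116.2°; Δs = -21·(0.2169 − sin(2π·0.2169)/(2π)) = -1.2841; s = 21.0000 − 1.2841 = 19.7159
θ = 227.6° falls in segment 2 (180° to 296.2°, cycloidal, h = -21): β = 227.6 − 180 = 47.6°, B = 116.2°; Δs = -21·(0.4096 − sin(2π·0.4096)/(2π)) = -6.8051; s = 21.0000 − 6.8051 = 14.1949
θ = 229.1° falls in segment 2 (180° to 296.2°, cycloidal, h = -21): β = 229.1 − 180 = 49.1°, B = 116.2°; Δs = -21·(0.4225 − sin(2π·0.4225)/(2π)) = -7.3104; s = 21.0000 − 7.3104 = 13.6896
θ = 270.3° falls in segment 2 (180° to 296.2°, cycloidal, h = -21): β = 270.3 − 180 = 90.3°, B = 116.2°; Δs = -21·(0.7771 − sin(2π·0.7771)/(2π)) = -19.6132; s = 21.0000 − 19.6132 = 1.3868
θ=205.2°: R = R0 + s = 50 + 19.7159 = 69.7159
θ=227.6°: R = R0 + s = 50 + 14.1949 = 64.1949
θ=229.1°: R = R0 + s = 50 + 13.6896 = 63.6896
θ=270.3°: R = R0 + s = 50 + 1.3868 = 51.3868

θ=205.2°: 69.7159
θ=227.6°: 64.1949
θ=229.1°: 63.6896
θ=270.3°: 51.3868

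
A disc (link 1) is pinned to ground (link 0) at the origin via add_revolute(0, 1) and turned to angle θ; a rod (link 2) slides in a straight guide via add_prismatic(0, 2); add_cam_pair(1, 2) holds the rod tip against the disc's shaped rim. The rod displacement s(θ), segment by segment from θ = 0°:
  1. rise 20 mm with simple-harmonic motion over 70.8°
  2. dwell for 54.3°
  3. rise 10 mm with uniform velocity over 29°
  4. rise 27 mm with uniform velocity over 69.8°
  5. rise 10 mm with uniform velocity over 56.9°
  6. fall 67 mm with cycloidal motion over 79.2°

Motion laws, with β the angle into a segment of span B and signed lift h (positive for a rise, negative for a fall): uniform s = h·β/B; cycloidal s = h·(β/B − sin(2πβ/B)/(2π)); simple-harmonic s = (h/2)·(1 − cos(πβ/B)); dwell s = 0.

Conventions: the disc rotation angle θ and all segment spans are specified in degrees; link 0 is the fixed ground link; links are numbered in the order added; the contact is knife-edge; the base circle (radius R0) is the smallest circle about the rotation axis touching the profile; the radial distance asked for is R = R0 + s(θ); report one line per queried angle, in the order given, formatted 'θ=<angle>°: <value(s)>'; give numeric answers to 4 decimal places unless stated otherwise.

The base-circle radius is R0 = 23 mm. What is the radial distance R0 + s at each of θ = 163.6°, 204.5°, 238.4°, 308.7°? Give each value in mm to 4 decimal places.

segment 1 (0° to 70.8°, simple-harmonic, h = 20) is passed completely: s = 0.0000 + (20) = 20.0000
segment 2 (70.8° to 125.1°, dwell): s unchanged at 20.0000
segment 3 (125.1° to 154.1°, uniform, h = 10) is passed completely: s = 20.0000 + (10) = 30.0000
θ = 163.6° falls in segment 4 (154.1° to 223.9°, uniform, h = 27): β = 163.6 − 154.1 = 9.5°, B = 69.8°; Δs = 27·9.5/69.8 = 3.6748; s = 30.0000 + 3.6748 = 33.6748
θ = 204.5° falls in segment 4 (154.1° to 223.9°, uniform, h = 27): β = 204.5 − 154.1 = 50.4°, B = 69.8°; Δs = 27·50.4/69.8 = 19.4957; s = 30.0000 + 19.4957 = 49.4957
segment 4 (154.1° to 223.9°, uniform, h = 27) is passed completely: s = 30.0000 + (27) = 57.0000
θ = 238.4° falls in segment 5 (223.9° to 280.8°, uniform, h = 10): β = 238.4 − 223.9 = 14.5°, B = 56.9°; Δs = 10·14.5/56.9 = 2.5483; s = 57.0000 + 2.5483 = 59.5483
segment 5 (223.9° to 280.8°, uniform, h = 10) is passed completely: s = 57.0000 + (10) = 67.0000
θ = 308.7° falls in segment 6 (280.8° to 360°, cycloidal, h = -67): β = 308.7 − 280.8 = 27.9°, B = 79.2°; Δs = -67·(0.3523 − sin(2π·0.3523)/(2π)) = -15.0658; s = 67.0000 − 15.0658 = 51.9342
θ=163.6°: R = R0 + s = 23 + 33.6748 = 56.6748
θ=204.5°: R = R0 + s = 23 + 49.4957 = 72.4957
θ=238.4°: R = R0 + s = 23 + 59.5483 = 82.5483
θ=308.7°: R = R0 + s = 23 + 51.9342 = 74.9342

θ=163.6°: 56.6748
θ=204.5°: 72.4957
θ=238.4°: 82.5483
θ=308.7°: 74.9342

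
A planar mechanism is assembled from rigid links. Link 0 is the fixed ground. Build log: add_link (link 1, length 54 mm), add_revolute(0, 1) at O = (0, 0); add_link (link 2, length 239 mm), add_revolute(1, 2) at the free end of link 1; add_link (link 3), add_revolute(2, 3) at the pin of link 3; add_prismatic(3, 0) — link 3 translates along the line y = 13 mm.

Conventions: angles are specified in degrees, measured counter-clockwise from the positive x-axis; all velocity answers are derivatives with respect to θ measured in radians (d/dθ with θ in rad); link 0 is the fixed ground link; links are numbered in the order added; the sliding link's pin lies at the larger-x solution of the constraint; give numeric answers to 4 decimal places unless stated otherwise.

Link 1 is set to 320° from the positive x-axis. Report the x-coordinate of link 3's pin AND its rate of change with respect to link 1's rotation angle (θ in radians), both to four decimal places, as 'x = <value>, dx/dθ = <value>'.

geometry: r = 54 mm, L = 239 mm, e = 13 mm
crank pin P = (r cos θ, r sin θ) = (41.366400, -34.710531)
h = r sin θ − e = -34.710531 − 13 = -47.710531
x = r cos θ + √(L² − h²) = 41.366400 + 234.189464 = 275.555864
dx/dθ = −r sin θ − h·r cos θ/√(L² − h²) (θ in radians; h = -47.710531) = 43.137951

x = 275.5559, dx/dθ = 43.1380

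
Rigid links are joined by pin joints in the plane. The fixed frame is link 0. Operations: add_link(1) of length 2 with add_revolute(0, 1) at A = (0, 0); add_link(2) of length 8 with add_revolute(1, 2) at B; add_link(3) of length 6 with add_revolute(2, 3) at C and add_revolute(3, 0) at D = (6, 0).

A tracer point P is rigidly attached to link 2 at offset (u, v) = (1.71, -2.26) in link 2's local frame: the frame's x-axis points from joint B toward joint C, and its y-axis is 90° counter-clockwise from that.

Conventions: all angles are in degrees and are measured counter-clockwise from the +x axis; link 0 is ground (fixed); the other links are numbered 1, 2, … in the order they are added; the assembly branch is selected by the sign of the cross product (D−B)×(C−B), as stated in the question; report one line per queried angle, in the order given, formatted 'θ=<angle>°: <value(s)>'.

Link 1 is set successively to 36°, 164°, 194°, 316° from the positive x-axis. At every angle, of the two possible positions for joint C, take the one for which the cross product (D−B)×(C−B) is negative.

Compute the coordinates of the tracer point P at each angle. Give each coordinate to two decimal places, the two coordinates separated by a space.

A=(0,0), D=(6.00,0)
θ=36°: B = A + 2.00·(cos36°, sin36°) = (1.6180, 1.1756)
θ=36°: |BD| = 4.5369
θ=36°: circle(B,8.00) ∩ circle(D,6.00): a=5.3543, h=5.9441
θ=36°:   candidates: C₊=(8.3296,5.5293) cross=26.968; C₋=(5.2492,-5.9528) cross=-26.968
θ=36°:   branch - wants cross < 0 → take C=(5.2492,-5.9528) (cross=-26.968)
θ=36°: ex = (C−B)/|BC| = (0.4539,-0.8911); ey = (0.8911,0.4539)
θ=36°: P = B + 1.71·ex + -2.26·ey = (0.3804,-1.3739)
θ=164°: B = A + 2.00·(cos164°, sin164°) = (-1.9225, 0.5513)
θ=164°: |BD| = 7.9417
θ=164°: circle(B,8.00) ∩ circle(D,6.00): a=5.7337, h=5.5790
θ=164°:   candidates: C₊=(4.1846,5.7188) cross=44.306; C₋=(3.4101,-5.4122) cross=-44.306
θ=164°:   branch - wants cross < 0 → take C=(3.4101,-5.4122) (cross=-44.306)
θ=164°: ex = (C−B)/|BC| = (0.6666,-0.7454); ey = (0.7454,0.6666)
θ=164°: P = B + 1.71·ex + -2.26·ey = (-2.4674,-2.2299)
θ=194°: B = A + 2.00·(cos194°, sin194°) = (-1.9406, -0.4838)
θ=194°: |BD| = 7.9553
θ=194°: circle(B,8.00) ∩ circle(D,6.00): a=5.7375, h=5.5751
θ=194°:   candidates: C₊=(3.4472,5.4298) cross=44.351; C₋=(4.1254,-5.6996) cross=-44.351
θ=194°:   branch - wants cross < 0 → take C=(4.1254,-5.6996) (cross=-44.351)
θ=194°: ex = (C−B)/|BC| = (0.7582,-0.6520); ey = (0.6520,0.7582)
θ=194°: P = B + 1.71·ex + -2.26·ey = (-2.1175,-3.3123)
θ=316°: B = A + 2.00·(cos316°, sin316°) = (1.4387, -1.3893)
θ=316°: |BD| = 4.7682
θ=316°: circle(B,8.00) ∩ circle(D,6.00): a=5.3202, h=5.9746
θ=316°:   candidates: C₊=(4.7872,5.8762) cross=28.488; C₋=(8.2689,-5.5545) cross=-28.488
θ=316°:   branch - wants cross < 0 → take C=(8.2689,-5.5545) (cross=-28.488)
θ=316°: ex = (C−B)/|BC| = (0.8538,-0.5206); ey = (0.5206,0.8538)
θ=316°: P = B + 1.71·ex + -2.26·ey = (1.7220,-4.2091)

θ=36°: 0.38 -1.37
θ=164°: -2.47 -2.23
θ=194°: -2.12 -3.31
θ=316°: 1.72 -4.21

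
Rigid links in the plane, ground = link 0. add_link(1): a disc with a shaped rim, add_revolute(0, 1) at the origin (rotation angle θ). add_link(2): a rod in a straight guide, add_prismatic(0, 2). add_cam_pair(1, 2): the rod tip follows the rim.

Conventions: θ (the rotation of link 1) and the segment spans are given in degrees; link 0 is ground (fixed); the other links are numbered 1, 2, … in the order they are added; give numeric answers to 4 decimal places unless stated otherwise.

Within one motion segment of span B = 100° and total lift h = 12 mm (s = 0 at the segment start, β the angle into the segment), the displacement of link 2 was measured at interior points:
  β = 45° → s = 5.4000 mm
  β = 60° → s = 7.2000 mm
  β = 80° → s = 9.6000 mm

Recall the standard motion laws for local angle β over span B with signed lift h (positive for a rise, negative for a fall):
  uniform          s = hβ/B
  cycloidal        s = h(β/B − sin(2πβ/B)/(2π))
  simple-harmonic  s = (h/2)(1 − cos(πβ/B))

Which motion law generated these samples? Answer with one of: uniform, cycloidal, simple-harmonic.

candidates at β/B = r: uniform s = h·r (linear in β); cycloidal s = h·(r − sin(2πr)/(2π)); simple-harmonic s = (h/2)(1 − cos(πr))
β=45°: printed 5.4000 | uniform 5.4000, cycloidal 4.8098, simple-harmonic 5.0614
β=60°: printed 7.2000 | uniform 7.2000, cycloidal 8.3226, simple-harmonic 7.8541
β=80°: printed 9.6000 | uniform 9.6000, cycloidal 11.4164, simple-harmonic 10.8541
only one law matches every sample → uniform

uniform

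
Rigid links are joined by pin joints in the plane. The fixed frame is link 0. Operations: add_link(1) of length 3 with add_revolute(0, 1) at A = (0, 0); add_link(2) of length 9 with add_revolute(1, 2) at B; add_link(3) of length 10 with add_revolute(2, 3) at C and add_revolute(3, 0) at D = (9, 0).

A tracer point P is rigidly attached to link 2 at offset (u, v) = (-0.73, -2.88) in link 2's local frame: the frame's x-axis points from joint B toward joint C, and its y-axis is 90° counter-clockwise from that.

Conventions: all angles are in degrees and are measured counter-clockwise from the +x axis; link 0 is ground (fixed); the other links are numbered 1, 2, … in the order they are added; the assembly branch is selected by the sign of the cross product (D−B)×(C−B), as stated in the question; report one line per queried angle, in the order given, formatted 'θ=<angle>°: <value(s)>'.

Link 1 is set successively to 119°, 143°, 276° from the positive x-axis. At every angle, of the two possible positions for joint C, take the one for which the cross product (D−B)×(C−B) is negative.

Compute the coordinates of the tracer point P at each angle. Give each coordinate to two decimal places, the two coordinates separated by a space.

A=(0,0), D=(9.00,0)
θ=119°: B = A + 3.00·(cos119°, sin119°) = (-1.4544, 2.6239)
θ=119°: |BD| = 10.7787
θ=119°: circle(B,9.00) ∩ circle(D,10.00): a=4.5080, h=7.7896
θ=119°:   candidates: C₊=(4.8142,9.0818) cross=83.962; C₋=(1.0217,-6.0288) cross=-83.962
θ=119°:   branch - wants cross < 0 → take C=(1.0217,-6.0288) (cross=-83.962)
θ=119°: ex = (C−B)/|BC| = (0.2751,-0.9614); ey = (0.9614,0.2751)
θ=119°: P = B + -0.73·ex + -2.88·ey = (-4.4241,2.5333)
θ=143°: B = A + 3.00·(cos143°, sin143°) = (-2.3959, 1.8054)
θ=143°: |BD| = 11.5380
θ=143°: circle(B,9.00) ∩ circle(D,10.00): a=4.9457, h=7.5193
θ=143°:   candidates: C₊=(3.6654,8.4583) cross=86.758; C₋=(1.3122,-6.3952) cross=-86.758
θ=143°:   branch - wants cross < 0 → take C=(1.3122,-6.3952) (cross=-86.758)
θ=143°: ex = (C−B)/|BC| = (0.4120,-0.9112); ey = (0.9112,0.4120)
θ=143°: P = B + -0.73·ex + -2.88·ey = (-5.3209,1.2840)
θ=276°: B = A + 3.00·(cos276°, sin276°) = (0.3136, -2.9836)
θ=276°: |BD| = 9.1845
θ=276°: circle(B,9.00) ∩ circle(D,10.00): a=3.5579, h=8.2669
θ=276°:   candidates: C₊=(0.9931,5.9907) cross=75.927; C₋=(6.3640,-9.6463) cross=-75.927
θ=276°:   branch - wants cross < 0 → take C=(6.3640,-9.6463) (cross=-75.927)
θ=276°: ex = (C−B)/|BC| = (0.6723,-0.7403); ey = (0.7403,0.6723)
θ=276°: P = B + -0.73·ex + -2.88·ey = (-2.3093,-4.3793)

θ=119°: -4.42 2.53
θ=143°: -5.32 1.28
θ=276°: -2.31 -4.38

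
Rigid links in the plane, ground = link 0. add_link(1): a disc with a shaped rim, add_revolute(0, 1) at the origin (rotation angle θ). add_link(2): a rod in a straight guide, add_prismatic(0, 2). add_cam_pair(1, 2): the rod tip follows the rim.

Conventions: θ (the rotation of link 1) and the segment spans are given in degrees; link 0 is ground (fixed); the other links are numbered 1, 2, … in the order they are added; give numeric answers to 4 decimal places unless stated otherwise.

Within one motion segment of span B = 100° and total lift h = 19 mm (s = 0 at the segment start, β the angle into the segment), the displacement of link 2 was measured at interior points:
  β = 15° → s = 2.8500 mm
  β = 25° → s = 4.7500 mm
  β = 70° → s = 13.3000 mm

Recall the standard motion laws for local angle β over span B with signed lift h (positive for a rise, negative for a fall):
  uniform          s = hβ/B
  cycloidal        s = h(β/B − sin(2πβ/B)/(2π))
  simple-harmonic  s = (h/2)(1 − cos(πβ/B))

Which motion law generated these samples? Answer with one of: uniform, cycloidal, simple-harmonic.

candidates at β/B = r: uniform s = h·r (linear in β); cycloidal s = h·(r − sin(2πr)/(2π)); simple-harmonic s = (h/2)(1 − cos(πr))
β=15°: printed 2.8500 | uniform 2.8500, cycloidal 0.4036, simple-harmonic 1.0354
β=25°: printed 4.7500 | uniform 4.7500, cycloidal 1.7261, simple-harmonic 2.7825
β=70°: printed 13.3000 | uniform 13.3000, cycloidal 16.1759, simple-harmonic 15.0840
only one law matches every sample → uniform

uniform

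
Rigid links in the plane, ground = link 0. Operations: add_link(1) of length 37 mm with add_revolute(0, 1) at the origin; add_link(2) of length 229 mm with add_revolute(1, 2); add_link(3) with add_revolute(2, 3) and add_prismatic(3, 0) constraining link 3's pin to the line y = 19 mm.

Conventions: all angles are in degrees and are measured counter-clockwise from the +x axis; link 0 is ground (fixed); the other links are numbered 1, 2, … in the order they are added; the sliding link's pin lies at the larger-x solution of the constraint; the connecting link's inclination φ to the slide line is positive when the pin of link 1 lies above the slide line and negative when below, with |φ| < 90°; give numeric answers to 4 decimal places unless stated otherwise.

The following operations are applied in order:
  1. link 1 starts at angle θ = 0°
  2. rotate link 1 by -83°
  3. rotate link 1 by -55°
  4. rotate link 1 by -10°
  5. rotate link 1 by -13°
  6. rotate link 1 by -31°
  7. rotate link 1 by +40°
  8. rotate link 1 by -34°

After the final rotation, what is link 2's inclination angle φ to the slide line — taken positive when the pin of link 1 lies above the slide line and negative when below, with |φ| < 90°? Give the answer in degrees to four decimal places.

geometry: r = 37 mm, L = 229 mm, e = 19 mm; θ starts at 0°
rotate link 1 by -83°: θ ← 0° -83° = -83°
rotate link 1 by -55°: θ ← -83° -55° = -138°
rotate link 1 by -10°: θ ← -138° -10° = -148°
rotate link 1 by -13°: θ ← -148° -13° = -161°
rotate link 1 by -31°: θ ← -161° -31° = -192°
rotate link 1 by +40°: θ ← -192° +40° = -152°
rotate link 1 by -34°: θ ← -152° -34° = -186°
h = r sin θ − e = 3.867553 − 19 = -15.132447
sin φ = h / L = -15.132447 / 229 = -0.06608055
φ = arcsin(-0.06608055) = -3.788898°

-3.7889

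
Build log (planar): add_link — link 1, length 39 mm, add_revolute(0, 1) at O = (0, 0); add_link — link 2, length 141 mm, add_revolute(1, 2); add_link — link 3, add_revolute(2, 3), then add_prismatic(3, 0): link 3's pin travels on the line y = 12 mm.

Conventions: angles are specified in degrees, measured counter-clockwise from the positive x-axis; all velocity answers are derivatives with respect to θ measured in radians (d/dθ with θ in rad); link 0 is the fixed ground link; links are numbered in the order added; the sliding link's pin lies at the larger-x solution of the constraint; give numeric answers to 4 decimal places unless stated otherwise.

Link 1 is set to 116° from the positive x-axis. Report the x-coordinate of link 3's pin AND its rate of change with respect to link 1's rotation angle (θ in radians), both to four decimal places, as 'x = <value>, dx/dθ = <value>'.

geometry: r = 39 mm, L = 141 mm, e = 12 mm
crank pin P = (r cos θ, r sin θ) = (-17.096475, 35.052968)
h = r sin θ − e = 35.052968 − 12 = 23.052968
x = r cos θ + √(L² − h²) = -17.096475 + 139.102698 = 122.006224
dx/dθ = −r sin θ − h·r cos θ/√(L² − h²) (θ in radians; h = 23.052968) = -32.219633

x = 122.0062, dx/dθ = -32.2196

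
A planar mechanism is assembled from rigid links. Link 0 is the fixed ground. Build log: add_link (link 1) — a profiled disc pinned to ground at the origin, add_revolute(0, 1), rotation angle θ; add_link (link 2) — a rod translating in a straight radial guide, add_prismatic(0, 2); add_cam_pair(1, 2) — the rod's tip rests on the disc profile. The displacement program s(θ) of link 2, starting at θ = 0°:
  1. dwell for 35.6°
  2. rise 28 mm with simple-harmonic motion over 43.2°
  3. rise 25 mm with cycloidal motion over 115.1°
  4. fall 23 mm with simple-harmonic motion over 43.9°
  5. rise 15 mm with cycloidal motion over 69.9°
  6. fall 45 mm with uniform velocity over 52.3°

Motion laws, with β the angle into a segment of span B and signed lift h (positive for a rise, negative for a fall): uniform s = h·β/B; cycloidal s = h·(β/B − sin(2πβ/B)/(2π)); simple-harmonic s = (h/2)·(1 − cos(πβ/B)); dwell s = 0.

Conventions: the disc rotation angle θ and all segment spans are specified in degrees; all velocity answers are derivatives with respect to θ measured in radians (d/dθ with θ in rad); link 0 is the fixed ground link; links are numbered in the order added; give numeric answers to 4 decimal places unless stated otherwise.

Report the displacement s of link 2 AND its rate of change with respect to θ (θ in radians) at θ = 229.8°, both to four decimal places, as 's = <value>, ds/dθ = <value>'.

seg 1 [0°–35.6°] dwell: s stays 0.0000
seg 2 [35.6°–78.8°] simple-harmonic, h=28: full span → s += 28 → s = 28.0000
seg 3 [78.8°–193.9°] cycloidal, h=25: full span → s += 25 → s = 53.0000
seg 4 [193.9°–237.8°] simple-harmonic, h=-23: θ=229.8° here. β=35.9, B=43.9. -23/2·(1 − cos(π·0.8178)) = -21.1663 → s = 31.8337
velocity in seg [193.9°–237.8°] (simple-harmonic), θ in radians: β = 35.9° = 0.6266 rad, B = 43.9° = 0.7662 rad; ds/dθ = (πh/(2B)) sin(πβ/B) = (π·(-23)/(2·0.7662)) sin(π·0.8178) = -25.544222 mm/rad

s = 31.8337, ds/dθ = -25.5442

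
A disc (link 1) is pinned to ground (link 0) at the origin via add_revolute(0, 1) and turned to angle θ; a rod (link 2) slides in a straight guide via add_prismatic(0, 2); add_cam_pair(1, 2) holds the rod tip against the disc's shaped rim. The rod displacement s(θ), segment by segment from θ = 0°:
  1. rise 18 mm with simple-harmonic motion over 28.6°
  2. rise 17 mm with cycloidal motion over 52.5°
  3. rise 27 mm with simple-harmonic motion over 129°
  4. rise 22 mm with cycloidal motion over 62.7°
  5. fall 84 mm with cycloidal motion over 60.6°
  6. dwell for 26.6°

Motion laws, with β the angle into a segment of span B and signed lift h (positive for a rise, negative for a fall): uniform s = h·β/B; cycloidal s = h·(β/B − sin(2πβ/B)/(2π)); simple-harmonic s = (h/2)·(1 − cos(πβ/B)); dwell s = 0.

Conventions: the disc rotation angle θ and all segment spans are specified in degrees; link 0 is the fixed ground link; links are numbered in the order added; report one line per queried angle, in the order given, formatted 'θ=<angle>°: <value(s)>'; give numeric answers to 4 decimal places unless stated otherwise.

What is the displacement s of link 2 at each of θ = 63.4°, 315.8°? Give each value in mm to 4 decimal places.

segment 1 (0° to 28.6°, simple-harmonic, h = 18) is passed completely: s = 0.0000 + (18) = 18.0000
θ = 63.4° falls in segment 2 (28.6° to 81.1°, cycloidal, h = 17): β = 63.4 − 28.6 = 34.8°, B = 52.5°; Δs = 17·(0.6629 − sin(2π·0.6629)/(2π)) = 13.5787; s = 18.0000 + 13.5787 = 31.5787
segment 2 (28.6° to 81.1°, cycloidal, h = 17) is passed completely: s = 18.0000 + (17) = 35.0000
segment 3 (81.1° to 210.1°, simple-harmonic, h = 27) is passed completely: s = 35.0000 + (27) = 62.0000
segment 4 (210.1° to 272.8°, cycloidal, h = 22) is passed completely: s = 62.0000 + (22) = 84.0000
θ = 315.8° falls in segment 5 (272.8° to 333.4°, cycloidal, h = -84): β = 315.8 − 272.8 = 43°, B = 60.6°; Δs = -84·(0.7096 − sin(2π·0.7096)/(2π)) = -72.5440; s = 84.0000 − 72.5440 = 11.4560

θ=63.4°: 31.5787
θ=315.8°: 11.4560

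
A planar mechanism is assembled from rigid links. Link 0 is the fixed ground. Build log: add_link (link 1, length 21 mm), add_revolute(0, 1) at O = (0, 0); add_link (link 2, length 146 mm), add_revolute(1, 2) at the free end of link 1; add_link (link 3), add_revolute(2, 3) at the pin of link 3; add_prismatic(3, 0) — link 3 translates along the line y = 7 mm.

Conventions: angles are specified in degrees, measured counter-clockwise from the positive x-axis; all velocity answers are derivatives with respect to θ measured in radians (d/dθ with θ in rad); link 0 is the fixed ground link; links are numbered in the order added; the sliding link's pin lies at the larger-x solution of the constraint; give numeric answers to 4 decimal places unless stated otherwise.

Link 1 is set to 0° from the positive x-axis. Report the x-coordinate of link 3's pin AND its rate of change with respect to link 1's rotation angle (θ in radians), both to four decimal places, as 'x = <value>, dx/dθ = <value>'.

geometry: r = 21 mm, L = 146 mm, e = 7 mm
crank pin P = (r cos θ, r sin θ) = (21.000000, 0.000000)
h = r sin θ − e = 0.000000 − 7 = -7.000000
x = r cos θ + √(L² − h²) = 21.000000 + 145.832095 = 166.832095
dx/dθ = −r sin θ − h·r cos θ/√(L² − h²) (θ in radians; h = -7.000000) = 1.008009

x = 166.8321, dx/dθ = 1.0080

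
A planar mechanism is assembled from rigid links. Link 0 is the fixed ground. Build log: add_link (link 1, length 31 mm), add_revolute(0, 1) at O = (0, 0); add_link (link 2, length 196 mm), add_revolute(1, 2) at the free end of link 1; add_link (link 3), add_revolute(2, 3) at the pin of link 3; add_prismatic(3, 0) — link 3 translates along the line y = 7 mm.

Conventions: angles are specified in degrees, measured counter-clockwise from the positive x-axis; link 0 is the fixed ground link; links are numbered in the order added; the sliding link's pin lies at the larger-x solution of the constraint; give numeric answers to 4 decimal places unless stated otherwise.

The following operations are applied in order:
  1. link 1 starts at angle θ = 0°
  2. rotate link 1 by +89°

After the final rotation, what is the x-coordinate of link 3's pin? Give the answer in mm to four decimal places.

geometry: r = 31 mm, L = 196 mm, e = 7 mm; θ starts at 0°
rotate link 1 by +89°: θ ← 0° +89° = 89°
crank pin P = (r cos θ, r sin θ) = (0.541025, 30.995279)
h = r sin θ − e = 30.995279 − 7 = 23.995279
x = r cos θ + √(L² − h²) = 0.541025 + 194.525645 = 195.066670

195.0667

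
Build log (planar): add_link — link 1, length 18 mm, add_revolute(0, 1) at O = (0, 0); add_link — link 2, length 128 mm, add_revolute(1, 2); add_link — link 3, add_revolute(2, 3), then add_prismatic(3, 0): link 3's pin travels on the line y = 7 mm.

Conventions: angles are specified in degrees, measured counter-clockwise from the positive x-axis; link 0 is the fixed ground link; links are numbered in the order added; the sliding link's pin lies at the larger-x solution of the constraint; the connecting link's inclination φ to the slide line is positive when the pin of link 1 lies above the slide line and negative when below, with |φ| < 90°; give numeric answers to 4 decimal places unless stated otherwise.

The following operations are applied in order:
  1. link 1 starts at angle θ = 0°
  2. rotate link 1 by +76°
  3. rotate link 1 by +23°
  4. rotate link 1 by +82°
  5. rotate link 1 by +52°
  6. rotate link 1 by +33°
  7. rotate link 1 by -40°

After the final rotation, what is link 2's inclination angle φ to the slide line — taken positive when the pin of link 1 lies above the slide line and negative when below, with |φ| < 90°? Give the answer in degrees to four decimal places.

geometry: r = 18 mm, L = 128 mm, e = 7 mm; θ starts at 0°
rotate link 1 by +76°: θ ← 0° +76° = 76°
rotate link 1 by +23°: θ ← 76° +23° = 99°
rotate link 1 by +82°: θ ← 99° +82° = 181°
rotate link 1 by +52°: θ ← 181° +52° = 233°
rotate link 1 by +33°: θ ← 233° +33° = 266°
rotate link 1 by -40°: θ ← 266° -40° = 226°
h = r sin θ − e = -12.948116 − 7 = -19.948116
sin φ = h / L = -19.948116 / 128 = -0.15584466
φ = arcsin(-0.15584466) = -8.965787°

-8.9658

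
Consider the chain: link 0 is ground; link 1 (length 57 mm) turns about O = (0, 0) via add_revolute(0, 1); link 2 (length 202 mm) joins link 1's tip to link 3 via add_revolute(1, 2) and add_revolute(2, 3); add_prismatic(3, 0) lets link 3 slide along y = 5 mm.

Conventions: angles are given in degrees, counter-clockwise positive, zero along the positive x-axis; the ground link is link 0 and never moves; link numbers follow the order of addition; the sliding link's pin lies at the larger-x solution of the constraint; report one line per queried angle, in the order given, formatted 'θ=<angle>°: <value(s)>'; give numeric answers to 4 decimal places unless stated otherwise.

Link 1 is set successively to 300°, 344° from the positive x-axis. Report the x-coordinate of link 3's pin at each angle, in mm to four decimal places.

geometry: r = 57 mm, L = 202 mm, e = 5 mm
θ=300°: crank pin P = (r cos θ, r sin θ) = (28.500000, -49.363448)
θ=300°: h = r sin θ − e = -49.363448 − 5 = -54.363448
θ=300°: x = r cos θ + √(L² − h²) = 28.500000 + 194.547206 = 223.047206
θ=344°: crank pin P = (r cos θ, r sin θ) = (54.791917, -15.711329)
θ=344°: h = r sin θ − e = -15.711329 − 5 = -20.711329
θ=344°: x = r cos θ + √(L² − h²) = 54.791917 + 200.935415 = 255.727331

θ=300°: 223.0472
θ=344°: 255.7273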